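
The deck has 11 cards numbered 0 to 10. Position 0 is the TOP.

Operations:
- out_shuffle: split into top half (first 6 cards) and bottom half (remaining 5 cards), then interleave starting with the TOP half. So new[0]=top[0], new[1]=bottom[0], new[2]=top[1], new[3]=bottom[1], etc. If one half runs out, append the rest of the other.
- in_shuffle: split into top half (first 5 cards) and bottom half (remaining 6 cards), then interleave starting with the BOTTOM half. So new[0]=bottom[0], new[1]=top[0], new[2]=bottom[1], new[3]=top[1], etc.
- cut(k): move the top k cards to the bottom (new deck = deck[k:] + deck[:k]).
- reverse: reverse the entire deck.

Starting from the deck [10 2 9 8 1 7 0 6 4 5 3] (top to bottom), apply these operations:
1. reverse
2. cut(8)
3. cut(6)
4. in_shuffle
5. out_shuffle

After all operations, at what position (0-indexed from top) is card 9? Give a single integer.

Answer: 0

Derivation:
After op 1 (reverse): [3 5 4 6 0 7 1 8 9 2 10]
After op 2 (cut(8)): [9 2 10 3 5 4 6 0 7 1 8]
After op 3 (cut(6)): [6 0 7 1 8 9 2 10 3 5 4]
After op 4 (in_shuffle): [9 6 2 0 10 7 3 1 5 8 4]
After op 5 (out_shuffle): [9 3 6 1 2 5 0 8 10 4 7]
Card 9 is at position 0.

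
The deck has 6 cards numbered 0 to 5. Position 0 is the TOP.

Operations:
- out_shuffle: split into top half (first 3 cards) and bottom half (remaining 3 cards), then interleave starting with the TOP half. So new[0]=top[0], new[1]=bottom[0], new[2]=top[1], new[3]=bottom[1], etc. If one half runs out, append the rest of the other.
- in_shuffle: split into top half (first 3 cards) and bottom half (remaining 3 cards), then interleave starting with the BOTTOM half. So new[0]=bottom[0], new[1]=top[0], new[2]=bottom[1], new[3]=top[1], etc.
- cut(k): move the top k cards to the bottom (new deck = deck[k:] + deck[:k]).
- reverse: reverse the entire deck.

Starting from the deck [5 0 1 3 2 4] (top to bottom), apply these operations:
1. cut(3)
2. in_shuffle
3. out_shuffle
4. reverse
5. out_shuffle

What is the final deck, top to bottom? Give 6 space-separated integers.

After op 1 (cut(3)): [3 2 4 5 0 1]
After op 2 (in_shuffle): [5 3 0 2 1 4]
After op 3 (out_shuffle): [5 2 3 1 0 4]
After op 4 (reverse): [4 0 1 3 2 5]
After op 5 (out_shuffle): [4 3 0 2 1 5]

Answer: 4 3 0 2 1 5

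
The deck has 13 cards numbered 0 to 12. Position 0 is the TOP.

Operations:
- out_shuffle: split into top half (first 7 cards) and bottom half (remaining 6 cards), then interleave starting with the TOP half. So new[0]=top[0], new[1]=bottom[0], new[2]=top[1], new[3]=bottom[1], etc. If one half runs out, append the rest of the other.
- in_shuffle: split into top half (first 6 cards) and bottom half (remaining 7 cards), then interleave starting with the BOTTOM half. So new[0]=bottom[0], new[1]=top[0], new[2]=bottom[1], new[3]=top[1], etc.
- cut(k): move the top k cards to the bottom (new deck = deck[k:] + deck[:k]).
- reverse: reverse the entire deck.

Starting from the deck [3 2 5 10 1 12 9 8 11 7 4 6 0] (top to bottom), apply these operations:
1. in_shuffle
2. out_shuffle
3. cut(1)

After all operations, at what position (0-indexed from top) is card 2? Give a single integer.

After op 1 (in_shuffle): [9 3 8 2 11 5 7 10 4 1 6 12 0]
After op 2 (out_shuffle): [9 10 3 4 8 1 2 6 11 12 5 0 7]
After op 3 (cut(1)): [10 3 4 8 1 2 6 11 12 5 0 7 9]
Card 2 is at position 5.

Answer: 5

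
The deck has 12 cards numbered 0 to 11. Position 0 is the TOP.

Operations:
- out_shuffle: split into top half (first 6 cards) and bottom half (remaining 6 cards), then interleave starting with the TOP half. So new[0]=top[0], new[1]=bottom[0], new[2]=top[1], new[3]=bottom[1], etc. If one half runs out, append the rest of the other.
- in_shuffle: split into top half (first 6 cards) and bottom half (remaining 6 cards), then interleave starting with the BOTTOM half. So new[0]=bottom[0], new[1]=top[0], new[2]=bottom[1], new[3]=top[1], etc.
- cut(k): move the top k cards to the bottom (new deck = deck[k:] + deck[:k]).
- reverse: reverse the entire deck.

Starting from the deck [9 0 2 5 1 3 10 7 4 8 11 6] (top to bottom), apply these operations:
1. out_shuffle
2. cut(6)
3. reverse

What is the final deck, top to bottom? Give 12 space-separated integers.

After op 1 (out_shuffle): [9 10 0 7 2 4 5 8 1 11 3 6]
After op 2 (cut(6)): [5 8 1 11 3 6 9 10 0 7 2 4]
After op 3 (reverse): [4 2 7 0 10 9 6 3 11 1 8 5]

Answer: 4 2 7 0 10 9 6 3 11 1 8 5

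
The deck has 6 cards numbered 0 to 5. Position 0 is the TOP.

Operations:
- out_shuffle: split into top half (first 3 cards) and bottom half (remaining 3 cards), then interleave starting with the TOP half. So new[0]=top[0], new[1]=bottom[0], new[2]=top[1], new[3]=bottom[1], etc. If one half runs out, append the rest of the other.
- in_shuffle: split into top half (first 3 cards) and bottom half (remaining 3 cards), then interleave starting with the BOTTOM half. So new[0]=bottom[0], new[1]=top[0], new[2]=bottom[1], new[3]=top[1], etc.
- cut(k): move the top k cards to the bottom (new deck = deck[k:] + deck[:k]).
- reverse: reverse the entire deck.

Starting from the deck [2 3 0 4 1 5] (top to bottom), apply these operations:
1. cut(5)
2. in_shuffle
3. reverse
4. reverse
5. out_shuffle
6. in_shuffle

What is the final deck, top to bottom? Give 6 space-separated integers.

Answer: 1 0 4 2 3 5

Derivation:
After op 1 (cut(5)): [5 2 3 0 4 1]
After op 2 (in_shuffle): [0 5 4 2 1 3]
After op 3 (reverse): [3 1 2 4 5 0]
After op 4 (reverse): [0 5 4 2 1 3]
After op 5 (out_shuffle): [0 2 5 1 4 3]
After op 6 (in_shuffle): [1 0 4 2 3 5]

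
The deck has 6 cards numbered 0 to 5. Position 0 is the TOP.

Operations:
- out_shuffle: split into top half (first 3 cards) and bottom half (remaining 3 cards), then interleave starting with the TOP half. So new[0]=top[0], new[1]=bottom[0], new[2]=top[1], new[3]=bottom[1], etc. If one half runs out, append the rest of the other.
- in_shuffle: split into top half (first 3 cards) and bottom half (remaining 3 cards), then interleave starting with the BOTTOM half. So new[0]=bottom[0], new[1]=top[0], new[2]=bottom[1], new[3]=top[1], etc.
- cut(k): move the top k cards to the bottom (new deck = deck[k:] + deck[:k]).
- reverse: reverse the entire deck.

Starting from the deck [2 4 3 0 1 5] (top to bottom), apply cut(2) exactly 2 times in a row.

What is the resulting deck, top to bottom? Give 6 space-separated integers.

Answer: 1 5 2 4 3 0

Derivation:
After op 1 (cut(2)): [3 0 1 5 2 4]
After op 2 (cut(2)): [1 5 2 4 3 0]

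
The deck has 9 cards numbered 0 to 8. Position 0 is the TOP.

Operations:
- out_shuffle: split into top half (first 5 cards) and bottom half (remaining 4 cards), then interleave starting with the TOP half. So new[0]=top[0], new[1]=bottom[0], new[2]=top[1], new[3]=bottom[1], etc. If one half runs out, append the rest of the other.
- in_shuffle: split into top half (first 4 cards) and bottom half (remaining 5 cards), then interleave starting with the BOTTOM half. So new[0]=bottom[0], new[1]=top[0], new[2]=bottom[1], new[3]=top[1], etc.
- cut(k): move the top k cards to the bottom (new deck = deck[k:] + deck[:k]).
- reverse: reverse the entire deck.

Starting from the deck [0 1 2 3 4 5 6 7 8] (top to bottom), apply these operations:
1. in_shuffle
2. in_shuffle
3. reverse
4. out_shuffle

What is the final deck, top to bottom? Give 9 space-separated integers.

After op 1 (in_shuffle): [4 0 5 1 6 2 7 3 8]
After op 2 (in_shuffle): [6 4 2 0 7 5 3 1 8]
After op 3 (reverse): [8 1 3 5 7 0 2 4 6]
After op 4 (out_shuffle): [8 0 1 2 3 4 5 6 7]

Answer: 8 0 1 2 3 4 5 6 7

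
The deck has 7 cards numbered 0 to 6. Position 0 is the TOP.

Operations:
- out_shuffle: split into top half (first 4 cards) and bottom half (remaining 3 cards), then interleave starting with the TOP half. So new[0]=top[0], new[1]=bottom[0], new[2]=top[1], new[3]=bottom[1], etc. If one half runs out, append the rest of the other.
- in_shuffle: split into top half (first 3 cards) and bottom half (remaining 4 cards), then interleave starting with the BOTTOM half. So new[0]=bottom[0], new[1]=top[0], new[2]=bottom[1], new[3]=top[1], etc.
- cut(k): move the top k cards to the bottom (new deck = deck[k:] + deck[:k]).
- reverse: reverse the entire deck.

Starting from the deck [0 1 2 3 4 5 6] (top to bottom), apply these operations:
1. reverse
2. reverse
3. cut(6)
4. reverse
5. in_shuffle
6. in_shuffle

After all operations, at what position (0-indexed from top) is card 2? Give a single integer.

After op 1 (reverse): [6 5 4 3 2 1 0]
After op 2 (reverse): [0 1 2 3 4 5 6]
After op 3 (cut(6)): [6 0 1 2 3 4 5]
After op 4 (reverse): [5 4 3 2 1 0 6]
After op 5 (in_shuffle): [2 5 1 4 0 3 6]
After op 6 (in_shuffle): [4 2 0 5 3 1 6]
Card 2 is at position 1.

Answer: 1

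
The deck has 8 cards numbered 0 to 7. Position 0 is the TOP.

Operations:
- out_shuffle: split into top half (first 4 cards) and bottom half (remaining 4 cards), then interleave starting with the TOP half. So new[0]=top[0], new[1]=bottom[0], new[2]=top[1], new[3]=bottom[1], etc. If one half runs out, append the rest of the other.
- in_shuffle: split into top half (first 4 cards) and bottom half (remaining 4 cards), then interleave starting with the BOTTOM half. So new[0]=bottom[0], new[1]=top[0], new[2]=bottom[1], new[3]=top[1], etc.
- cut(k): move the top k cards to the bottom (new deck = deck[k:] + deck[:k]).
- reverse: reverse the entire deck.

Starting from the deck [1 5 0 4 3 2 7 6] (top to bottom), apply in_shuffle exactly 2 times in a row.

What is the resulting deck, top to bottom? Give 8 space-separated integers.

After op 1 (in_shuffle): [3 1 2 5 7 0 6 4]
After op 2 (in_shuffle): [7 3 0 1 6 2 4 5]

Answer: 7 3 0 1 6 2 4 5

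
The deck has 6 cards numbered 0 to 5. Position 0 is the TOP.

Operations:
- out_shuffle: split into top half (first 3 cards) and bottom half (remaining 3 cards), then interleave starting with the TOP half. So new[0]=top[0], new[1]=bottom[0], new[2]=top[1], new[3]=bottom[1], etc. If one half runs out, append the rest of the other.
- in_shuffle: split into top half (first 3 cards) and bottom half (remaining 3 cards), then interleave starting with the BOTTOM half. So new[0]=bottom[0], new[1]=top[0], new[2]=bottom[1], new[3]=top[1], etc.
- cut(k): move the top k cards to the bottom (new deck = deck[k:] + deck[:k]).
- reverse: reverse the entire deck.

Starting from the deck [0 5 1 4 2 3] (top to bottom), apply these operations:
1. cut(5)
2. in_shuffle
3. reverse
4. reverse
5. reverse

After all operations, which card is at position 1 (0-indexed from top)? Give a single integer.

Answer: 2

Derivation:
After op 1 (cut(5)): [3 0 5 1 4 2]
After op 2 (in_shuffle): [1 3 4 0 2 5]
After op 3 (reverse): [5 2 0 4 3 1]
After op 4 (reverse): [1 3 4 0 2 5]
After op 5 (reverse): [5 2 0 4 3 1]
Position 1: card 2.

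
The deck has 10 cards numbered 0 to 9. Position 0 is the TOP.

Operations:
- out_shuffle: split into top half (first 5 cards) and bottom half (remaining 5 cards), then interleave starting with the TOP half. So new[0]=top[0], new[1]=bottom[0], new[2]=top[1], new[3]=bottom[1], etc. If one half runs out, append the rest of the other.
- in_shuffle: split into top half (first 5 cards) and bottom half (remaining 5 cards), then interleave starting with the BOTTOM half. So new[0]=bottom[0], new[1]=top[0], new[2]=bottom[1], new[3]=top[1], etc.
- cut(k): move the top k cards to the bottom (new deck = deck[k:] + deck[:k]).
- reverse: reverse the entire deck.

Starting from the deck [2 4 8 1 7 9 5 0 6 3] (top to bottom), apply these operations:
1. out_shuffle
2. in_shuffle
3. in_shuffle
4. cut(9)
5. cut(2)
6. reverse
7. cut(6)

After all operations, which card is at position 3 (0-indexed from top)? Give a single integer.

After op 1 (out_shuffle): [2 9 4 5 8 0 1 6 7 3]
After op 2 (in_shuffle): [0 2 1 9 6 4 7 5 3 8]
After op 3 (in_shuffle): [4 0 7 2 5 1 3 9 8 6]
After op 4 (cut(9)): [6 4 0 7 2 5 1 3 9 8]
After op 5 (cut(2)): [0 7 2 5 1 3 9 8 6 4]
After op 6 (reverse): [4 6 8 9 3 1 5 2 7 0]
After op 7 (cut(6)): [5 2 7 0 4 6 8 9 3 1]
Position 3: card 0.

Answer: 0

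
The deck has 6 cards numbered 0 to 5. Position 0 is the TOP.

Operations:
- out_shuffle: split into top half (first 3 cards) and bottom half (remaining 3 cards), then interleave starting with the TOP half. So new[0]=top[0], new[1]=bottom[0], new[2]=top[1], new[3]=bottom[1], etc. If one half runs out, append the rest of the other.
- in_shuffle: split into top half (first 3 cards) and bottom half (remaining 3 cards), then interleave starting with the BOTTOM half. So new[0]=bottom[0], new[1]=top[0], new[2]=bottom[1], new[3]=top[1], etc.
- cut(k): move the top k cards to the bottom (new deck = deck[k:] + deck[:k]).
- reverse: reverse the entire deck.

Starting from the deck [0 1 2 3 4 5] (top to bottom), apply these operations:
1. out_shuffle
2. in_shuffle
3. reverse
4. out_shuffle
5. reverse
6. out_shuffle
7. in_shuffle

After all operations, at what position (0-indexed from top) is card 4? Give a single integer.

Answer: 1

Derivation:
After op 1 (out_shuffle): [0 3 1 4 2 5]
After op 2 (in_shuffle): [4 0 2 3 5 1]
After op 3 (reverse): [1 5 3 2 0 4]
After op 4 (out_shuffle): [1 2 5 0 3 4]
After op 5 (reverse): [4 3 0 5 2 1]
After op 6 (out_shuffle): [4 5 3 2 0 1]
After op 7 (in_shuffle): [2 4 0 5 1 3]
Card 4 is at position 1.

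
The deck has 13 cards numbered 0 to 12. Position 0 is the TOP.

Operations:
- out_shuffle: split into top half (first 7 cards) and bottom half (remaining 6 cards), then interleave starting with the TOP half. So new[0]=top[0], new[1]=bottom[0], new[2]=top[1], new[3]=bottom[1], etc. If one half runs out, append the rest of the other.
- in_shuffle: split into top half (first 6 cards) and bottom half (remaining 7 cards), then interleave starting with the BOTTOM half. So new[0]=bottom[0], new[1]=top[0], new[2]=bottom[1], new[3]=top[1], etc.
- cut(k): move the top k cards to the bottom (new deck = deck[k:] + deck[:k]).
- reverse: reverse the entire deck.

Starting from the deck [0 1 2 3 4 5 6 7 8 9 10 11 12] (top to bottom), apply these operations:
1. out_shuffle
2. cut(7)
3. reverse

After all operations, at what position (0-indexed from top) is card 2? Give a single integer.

After op 1 (out_shuffle): [0 7 1 8 2 9 3 10 4 11 5 12 6]
After op 2 (cut(7)): [10 4 11 5 12 6 0 7 1 8 2 9 3]
After op 3 (reverse): [3 9 2 8 1 7 0 6 12 5 11 4 10]
Card 2 is at position 2.

Answer: 2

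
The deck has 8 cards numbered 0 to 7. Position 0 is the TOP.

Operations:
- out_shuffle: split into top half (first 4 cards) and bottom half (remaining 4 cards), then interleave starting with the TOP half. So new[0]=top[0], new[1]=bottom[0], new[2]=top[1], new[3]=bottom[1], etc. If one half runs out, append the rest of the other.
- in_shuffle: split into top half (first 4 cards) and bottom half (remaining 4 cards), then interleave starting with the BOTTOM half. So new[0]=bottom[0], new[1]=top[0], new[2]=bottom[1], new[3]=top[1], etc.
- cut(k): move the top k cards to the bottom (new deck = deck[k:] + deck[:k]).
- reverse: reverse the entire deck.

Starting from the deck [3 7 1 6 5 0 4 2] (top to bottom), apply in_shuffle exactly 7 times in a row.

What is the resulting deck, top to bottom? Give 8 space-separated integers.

Answer: 5 3 0 7 4 1 2 6

Derivation:
After op 1 (in_shuffle): [5 3 0 7 4 1 2 6]
After op 2 (in_shuffle): [4 5 1 3 2 0 6 7]
After op 3 (in_shuffle): [2 4 0 5 6 1 7 3]
After op 4 (in_shuffle): [6 2 1 4 7 0 3 5]
After op 5 (in_shuffle): [7 6 0 2 3 1 5 4]
After op 6 (in_shuffle): [3 7 1 6 5 0 4 2]
After op 7 (in_shuffle): [5 3 0 7 4 1 2 6]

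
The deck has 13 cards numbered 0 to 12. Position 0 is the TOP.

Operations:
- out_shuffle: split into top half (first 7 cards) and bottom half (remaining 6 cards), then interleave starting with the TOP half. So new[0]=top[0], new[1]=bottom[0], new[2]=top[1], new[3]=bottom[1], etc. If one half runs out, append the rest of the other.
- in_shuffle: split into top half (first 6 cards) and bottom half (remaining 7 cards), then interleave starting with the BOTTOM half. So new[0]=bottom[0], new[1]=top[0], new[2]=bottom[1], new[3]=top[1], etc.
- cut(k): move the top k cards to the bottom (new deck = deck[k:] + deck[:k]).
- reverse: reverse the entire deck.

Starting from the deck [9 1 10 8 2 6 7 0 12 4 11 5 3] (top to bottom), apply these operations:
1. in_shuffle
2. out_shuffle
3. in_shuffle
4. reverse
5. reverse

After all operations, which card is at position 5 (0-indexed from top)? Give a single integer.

Answer: 9

Derivation:
After op 1 (in_shuffle): [7 9 0 1 12 10 4 8 11 2 5 6 3]
After op 2 (out_shuffle): [7 8 9 11 0 2 1 5 12 6 10 3 4]
After op 3 (in_shuffle): [1 7 5 8 12 9 6 11 10 0 3 2 4]
After op 4 (reverse): [4 2 3 0 10 11 6 9 12 8 5 7 1]
After op 5 (reverse): [1 7 5 8 12 9 6 11 10 0 3 2 4]
Position 5: card 9.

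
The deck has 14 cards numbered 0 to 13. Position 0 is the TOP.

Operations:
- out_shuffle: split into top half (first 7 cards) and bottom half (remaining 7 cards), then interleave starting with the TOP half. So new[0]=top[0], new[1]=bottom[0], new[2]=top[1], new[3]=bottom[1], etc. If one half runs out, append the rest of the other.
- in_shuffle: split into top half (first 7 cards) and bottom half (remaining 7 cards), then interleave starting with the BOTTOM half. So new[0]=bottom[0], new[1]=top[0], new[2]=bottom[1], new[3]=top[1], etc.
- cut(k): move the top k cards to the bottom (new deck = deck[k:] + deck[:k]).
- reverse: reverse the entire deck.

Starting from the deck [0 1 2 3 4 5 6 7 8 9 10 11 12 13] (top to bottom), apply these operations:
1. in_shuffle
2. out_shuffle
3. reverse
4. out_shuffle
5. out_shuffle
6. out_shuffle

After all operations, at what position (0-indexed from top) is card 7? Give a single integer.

After op 1 (in_shuffle): [7 0 8 1 9 2 10 3 11 4 12 5 13 6]
After op 2 (out_shuffle): [7 3 0 11 8 4 1 12 9 5 2 13 10 6]
After op 3 (reverse): [6 10 13 2 5 9 12 1 4 8 11 0 3 7]
After op 4 (out_shuffle): [6 1 10 4 13 8 2 11 5 0 9 3 12 7]
After op 5 (out_shuffle): [6 11 1 5 10 0 4 9 13 3 8 12 2 7]
After op 6 (out_shuffle): [6 9 11 13 1 3 5 8 10 12 0 2 4 7]
Card 7 is at position 13.

Answer: 13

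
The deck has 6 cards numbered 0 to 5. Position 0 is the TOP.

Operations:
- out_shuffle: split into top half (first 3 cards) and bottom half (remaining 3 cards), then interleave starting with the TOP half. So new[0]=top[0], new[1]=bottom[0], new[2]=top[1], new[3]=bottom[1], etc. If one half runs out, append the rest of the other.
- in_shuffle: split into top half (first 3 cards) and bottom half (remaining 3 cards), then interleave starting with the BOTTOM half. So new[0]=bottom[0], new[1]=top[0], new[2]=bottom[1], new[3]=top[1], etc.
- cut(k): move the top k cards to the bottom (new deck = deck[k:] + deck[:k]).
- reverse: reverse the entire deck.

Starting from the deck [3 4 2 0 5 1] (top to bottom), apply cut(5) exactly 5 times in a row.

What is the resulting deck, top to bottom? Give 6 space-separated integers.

After op 1 (cut(5)): [1 3 4 2 0 5]
After op 2 (cut(5)): [5 1 3 4 2 0]
After op 3 (cut(5)): [0 5 1 3 4 2]
After op 4 (cut(5)): [2 0 5 1 3 4]
After op 5 (cut(5)): [4 2 0 5 1 3]

Answer: 4 2 0 5 1 3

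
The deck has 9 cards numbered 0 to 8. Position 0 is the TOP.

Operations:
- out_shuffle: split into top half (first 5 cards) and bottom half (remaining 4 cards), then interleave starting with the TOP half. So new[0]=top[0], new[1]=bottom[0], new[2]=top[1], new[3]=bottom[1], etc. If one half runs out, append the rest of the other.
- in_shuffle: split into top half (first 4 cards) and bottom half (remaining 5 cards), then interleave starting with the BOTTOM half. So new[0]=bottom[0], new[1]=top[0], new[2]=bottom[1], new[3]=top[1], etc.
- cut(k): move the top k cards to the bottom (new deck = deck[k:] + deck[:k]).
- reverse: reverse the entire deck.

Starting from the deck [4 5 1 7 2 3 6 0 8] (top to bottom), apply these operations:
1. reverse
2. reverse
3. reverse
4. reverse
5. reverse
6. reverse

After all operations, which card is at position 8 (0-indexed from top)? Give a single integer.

After op 1 (reverse): [8 0 6 3 2 7 1 5 4]
After op 2 (reverse): [4 5 1 7 2 3 6 0 8]
After op 3 (reverse): [8 0 6 3 2 7 1 5 4]
After op 4 (reverse): [4 5 1 7 2 3 6 0 8]
After op 5 (reverse): [8 0 6 3 2 7 1 5 4]
After op 6 (reverse): [4 5 1 7 2 3 6 0 8]
Position 8: card 8.

Answer: 8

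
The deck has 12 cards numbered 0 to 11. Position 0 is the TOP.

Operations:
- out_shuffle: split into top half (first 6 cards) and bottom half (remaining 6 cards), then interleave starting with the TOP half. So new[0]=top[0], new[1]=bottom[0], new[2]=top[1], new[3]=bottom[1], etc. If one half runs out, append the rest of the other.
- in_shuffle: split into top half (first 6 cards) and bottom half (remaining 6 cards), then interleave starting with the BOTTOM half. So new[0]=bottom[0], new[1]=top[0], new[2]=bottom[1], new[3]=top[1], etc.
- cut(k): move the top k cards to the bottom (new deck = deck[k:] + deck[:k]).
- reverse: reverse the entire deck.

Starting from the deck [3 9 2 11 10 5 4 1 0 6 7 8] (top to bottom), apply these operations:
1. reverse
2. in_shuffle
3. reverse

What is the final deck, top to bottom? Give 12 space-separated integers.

After op 1 (reverse): [8 7 6 0 1 4 5 10 11 2 9 3]
After op 2 (in_shuffle): [5 8 10 7 11 6 2 0 9 1 3 4]
After op 3 (reverse): [4 3 1 9 0 2 6 11 7 10 8 5]

Answer: 4 3 1 9 0 2 6 11 7 10 8 5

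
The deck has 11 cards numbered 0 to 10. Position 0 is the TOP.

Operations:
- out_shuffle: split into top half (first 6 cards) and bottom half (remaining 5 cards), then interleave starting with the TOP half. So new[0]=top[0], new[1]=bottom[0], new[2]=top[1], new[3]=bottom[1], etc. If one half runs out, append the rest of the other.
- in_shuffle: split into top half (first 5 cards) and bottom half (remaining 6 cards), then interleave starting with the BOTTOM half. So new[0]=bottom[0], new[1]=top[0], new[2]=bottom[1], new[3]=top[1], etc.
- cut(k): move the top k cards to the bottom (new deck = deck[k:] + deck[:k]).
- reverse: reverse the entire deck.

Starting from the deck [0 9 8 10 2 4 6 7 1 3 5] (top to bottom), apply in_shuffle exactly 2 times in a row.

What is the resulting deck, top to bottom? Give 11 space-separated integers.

Answer: 8 4 1 0 10 6 3 9 2 7 5

Derivation:
After op 1 (in_shuffle): [4 0 6 9 7 8 1 10 3 2 5]
After op 2 (in_shuffle): [8 4 1 0 10 6 3 9 2 7 5]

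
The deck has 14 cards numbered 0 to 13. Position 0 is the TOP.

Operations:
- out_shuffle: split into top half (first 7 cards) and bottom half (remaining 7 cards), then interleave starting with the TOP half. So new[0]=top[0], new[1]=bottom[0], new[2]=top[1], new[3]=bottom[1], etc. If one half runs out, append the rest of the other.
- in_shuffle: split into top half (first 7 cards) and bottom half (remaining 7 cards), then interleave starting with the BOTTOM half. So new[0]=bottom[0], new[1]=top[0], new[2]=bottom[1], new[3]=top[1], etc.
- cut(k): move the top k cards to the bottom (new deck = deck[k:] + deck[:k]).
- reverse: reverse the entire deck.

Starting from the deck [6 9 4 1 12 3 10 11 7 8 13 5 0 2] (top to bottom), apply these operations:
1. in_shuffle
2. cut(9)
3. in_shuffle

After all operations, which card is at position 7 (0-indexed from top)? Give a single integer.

Answer: 2

Derivation:
After op 1 (in_shuffle): [11 6 7 9 8 4 13 1 5 12 0 3 2 10]
After op 2 (cut(9)): [12 0 3 2 10 11 6 7 9 8 4 13 1 5]
After op 3 (in_shuffle): [7 12 9 0 8 3 4 2 13 10 1 11 5 6]
Position 7: card 2.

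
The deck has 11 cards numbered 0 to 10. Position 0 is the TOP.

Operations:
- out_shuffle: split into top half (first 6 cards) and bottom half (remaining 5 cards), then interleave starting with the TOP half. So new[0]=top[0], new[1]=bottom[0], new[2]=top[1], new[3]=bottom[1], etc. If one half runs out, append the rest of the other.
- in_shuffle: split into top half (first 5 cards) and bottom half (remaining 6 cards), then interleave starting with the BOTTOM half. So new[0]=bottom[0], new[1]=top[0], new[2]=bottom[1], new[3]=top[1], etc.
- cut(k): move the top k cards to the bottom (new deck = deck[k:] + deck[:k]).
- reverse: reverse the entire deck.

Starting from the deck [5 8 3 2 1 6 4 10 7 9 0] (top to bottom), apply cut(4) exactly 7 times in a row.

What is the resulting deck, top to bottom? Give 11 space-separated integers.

Answer: 4 10 7 9 0 5 8 3 2 1 6

Derivation:
After op 1 (cut(4)): [1 6 4 10 7 9 0 5 8 3 2]
After op 2 (cut(4)): [7 9 0 5 8 3 2 1 6 4 10]
After op 3 (cut(4)): [8 3 2 1 6 4 10 7 9 0 5]
After op 4 (cut(4)): [6 4 10 7 9 0 5 8 3 2 1]
After op 5 (cut(4)): [9 0 5 8 3 2 1 6 4 10 7]
After op 6 (cut(4)): [3 2 1 6 4 10 7 9 0 5 8]
After op 7 (cut(4)): [4 10 7 9 0 5 8 3 2 1 6]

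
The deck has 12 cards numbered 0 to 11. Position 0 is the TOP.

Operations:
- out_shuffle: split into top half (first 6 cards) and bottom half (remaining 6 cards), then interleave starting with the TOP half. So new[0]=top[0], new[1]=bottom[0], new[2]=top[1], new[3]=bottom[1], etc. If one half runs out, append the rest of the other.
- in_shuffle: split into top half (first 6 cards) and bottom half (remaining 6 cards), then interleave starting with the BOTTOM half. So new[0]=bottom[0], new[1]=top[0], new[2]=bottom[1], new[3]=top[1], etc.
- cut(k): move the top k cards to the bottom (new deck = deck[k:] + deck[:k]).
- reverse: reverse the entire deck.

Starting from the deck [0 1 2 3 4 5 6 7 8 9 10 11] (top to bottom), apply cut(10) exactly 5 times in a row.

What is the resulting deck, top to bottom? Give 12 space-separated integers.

After op 1 (cut(10)): [10 11 0 1 2 3 4 5 6 7 8 9]
After op 2 (cut(10)): [8 9 10 11 0 1 2 3 4 5 6 7]
After op 3 (cut(10)): [6 7 8 9 10 11 0 1 2 3 4 5]
After op 4 (cut(10)): [4 5 6 7 8 9 10 11 0 1 2 3]
After op 5 (cut(10)): [2 3 4 5 6 7 8 9 10 11 0 1]

Answer: 2 3 4 5 6 7 8 9 10 11 0 1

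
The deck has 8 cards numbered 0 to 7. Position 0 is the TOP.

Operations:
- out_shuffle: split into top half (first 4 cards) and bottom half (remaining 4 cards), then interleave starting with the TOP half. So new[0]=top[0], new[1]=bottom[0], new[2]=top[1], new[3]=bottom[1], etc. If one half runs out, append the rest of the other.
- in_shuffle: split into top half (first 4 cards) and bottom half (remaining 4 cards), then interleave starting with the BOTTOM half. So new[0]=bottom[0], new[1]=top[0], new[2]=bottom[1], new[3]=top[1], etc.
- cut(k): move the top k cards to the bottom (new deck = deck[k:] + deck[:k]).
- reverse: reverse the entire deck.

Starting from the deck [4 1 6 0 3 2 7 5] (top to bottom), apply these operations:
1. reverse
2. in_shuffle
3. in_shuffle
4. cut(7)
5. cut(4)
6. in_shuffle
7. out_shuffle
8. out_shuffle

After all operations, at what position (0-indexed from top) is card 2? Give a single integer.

Answer: 3

Derivation:
After op 1 (reverse): [5 7 2 3 0 6 1 4]
After op 2 (in_shuffle): [0 5 6 7 1 2 4 3]
After op 3 (in_shuffle): [1 0 2 5 4 6 3 7]
After op 4 (cut(7)): [7 1 0 2 5 4 6 3]
After op 5 (cut(4)): [5 4 6 3 7 1 0 2]
After op 6 (in_shuffle): [7 5 1 4 0 6 2 3]
After op 7 (out_shuffle): [7 0 5 6 1 2 4 3]
After op 8 (out_shuffle): [7 1 0 2 5 4 6 3]
Card 2 is at position 3.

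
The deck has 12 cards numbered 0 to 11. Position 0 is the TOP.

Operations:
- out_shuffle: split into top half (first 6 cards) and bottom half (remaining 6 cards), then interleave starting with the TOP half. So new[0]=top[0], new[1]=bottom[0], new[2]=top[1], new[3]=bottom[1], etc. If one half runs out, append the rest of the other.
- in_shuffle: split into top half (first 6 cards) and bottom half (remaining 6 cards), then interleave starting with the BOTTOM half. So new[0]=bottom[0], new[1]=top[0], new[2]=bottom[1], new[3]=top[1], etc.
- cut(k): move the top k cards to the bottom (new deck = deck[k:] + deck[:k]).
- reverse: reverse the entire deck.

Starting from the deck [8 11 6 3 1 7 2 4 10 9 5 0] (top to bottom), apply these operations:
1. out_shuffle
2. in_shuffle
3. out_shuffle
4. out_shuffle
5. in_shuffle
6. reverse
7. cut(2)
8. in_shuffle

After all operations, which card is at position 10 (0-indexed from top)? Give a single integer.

After op 1 (out_shuffle): [8 2 11 4 6 10 3 9 1 5 7 0]
After op 2 (in_shuffle): [3 8 9 2 1 11 5 4 7 6 0 10]
After op 3 (out_shuffle): [3 5 8 4 9 7 2 6 1 0 11 10]
After op 4 (out_shuffle): [3 2 5 6 8 1 4 0 9 11 7 10]
After op 5 (in_shuffle): [4 3 0 2 9 5 11 6 7 8 10 1]
After op 6 (reverse): [1 10 8 7 6 11 5 9 2 0 3 4]
After op 7 (cut(2)): [8 7 6 11 5 9 2 0 3 4 1 10]
After op 8 (in_shuffle): [2 8 0 7 3 6 4 11 1 5 10 9]
Position 10: card 10.

Answer: 10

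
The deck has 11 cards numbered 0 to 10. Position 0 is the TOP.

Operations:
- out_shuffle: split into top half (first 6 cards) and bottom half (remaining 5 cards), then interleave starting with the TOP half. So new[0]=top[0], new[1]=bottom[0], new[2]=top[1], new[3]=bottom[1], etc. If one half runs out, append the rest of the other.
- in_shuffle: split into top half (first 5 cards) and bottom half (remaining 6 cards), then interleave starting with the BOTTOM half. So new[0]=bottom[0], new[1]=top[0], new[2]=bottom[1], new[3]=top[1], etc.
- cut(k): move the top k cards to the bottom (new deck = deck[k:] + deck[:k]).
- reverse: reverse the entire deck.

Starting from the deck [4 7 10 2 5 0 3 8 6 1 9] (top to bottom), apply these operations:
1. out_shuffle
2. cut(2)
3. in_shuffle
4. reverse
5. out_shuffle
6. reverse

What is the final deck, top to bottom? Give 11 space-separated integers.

Answer: 10 1 0 7 6 5 4 8 2 9 3

Derivation:
After op 1 (out_shuffle): [4 3 7 8 10 6 2 1 5 9 0]
After op 2 (cut(2)): [7 8 10 6 2 1 5 9 0 4 3]
After op 3 (in_shuffle): [1 7 5 8 9 10 0 6 4 2 3]
After op 4 (reverse): [3 2 4 6 0 10 9 8 5 7 1]
After op 5 (out_shuffle): [3 9 2 8 4 5 6 7 0 1 10]
After op 6 (reverse): [10 1 0 7 6 5 4 8 2 9 3]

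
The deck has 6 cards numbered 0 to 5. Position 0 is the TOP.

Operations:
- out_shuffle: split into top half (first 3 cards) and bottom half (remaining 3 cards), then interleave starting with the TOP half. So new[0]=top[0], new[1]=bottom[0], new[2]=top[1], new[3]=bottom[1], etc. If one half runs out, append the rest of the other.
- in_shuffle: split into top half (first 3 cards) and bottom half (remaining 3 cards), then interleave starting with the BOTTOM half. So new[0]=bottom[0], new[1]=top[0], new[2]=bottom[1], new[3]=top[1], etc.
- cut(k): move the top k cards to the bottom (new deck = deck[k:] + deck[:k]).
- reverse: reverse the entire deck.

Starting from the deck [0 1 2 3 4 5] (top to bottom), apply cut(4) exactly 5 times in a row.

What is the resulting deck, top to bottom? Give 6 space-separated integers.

After op 1 (cut(4)): [4 5 0 1 2 3]
After op 2 (cut(4)): [2 3 4 5 0 1]
After op 3 (cut(4)): [0 1 2 3 4 5]
After op 4 (cut(4)): [4 5 0 1 2 3]
After op 5 (cut(4)): [2 3 4 5 0 1]

Answer: 2 3 4 5 0 1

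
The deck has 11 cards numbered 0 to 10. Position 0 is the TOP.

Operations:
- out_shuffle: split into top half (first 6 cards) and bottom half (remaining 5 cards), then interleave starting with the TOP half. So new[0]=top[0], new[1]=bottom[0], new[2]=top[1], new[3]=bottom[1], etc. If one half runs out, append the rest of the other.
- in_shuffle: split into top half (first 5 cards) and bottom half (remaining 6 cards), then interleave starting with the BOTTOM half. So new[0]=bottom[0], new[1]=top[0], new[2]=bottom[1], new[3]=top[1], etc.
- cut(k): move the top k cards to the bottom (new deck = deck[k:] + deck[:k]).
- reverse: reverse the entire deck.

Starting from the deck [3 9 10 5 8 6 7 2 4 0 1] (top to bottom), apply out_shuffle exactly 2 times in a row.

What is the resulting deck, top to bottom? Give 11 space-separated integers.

After op 1 (out_shuffle): [3 7 9 2 10 4 5 0 8 1 6]
After op 2 (out_shuffle): [3 5 7 0 9 8 2 1 10 6 4]

Answer: 3 5 7 0 9 8 2 1 10 6 4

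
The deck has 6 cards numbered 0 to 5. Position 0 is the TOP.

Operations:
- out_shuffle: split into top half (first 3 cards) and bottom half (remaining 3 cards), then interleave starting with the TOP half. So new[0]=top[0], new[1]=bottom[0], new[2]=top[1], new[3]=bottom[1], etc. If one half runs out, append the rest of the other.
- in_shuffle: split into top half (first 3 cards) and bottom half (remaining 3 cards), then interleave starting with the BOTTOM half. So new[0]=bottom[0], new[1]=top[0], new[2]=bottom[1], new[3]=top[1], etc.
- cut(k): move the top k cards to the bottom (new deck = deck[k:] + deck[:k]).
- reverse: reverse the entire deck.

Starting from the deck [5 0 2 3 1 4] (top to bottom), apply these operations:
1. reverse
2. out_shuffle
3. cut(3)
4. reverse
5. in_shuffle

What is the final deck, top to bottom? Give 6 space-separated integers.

Answer: 5 1 3 2 0 4

Derivation:
After op 1 (reverse): [4 1 3 2 0 5]
After op 2 (out_shuffle): [4 2 1 0 3 5]
After op 3 (cut(3)): [0 3 5 4 2 1]
After op 4 (reverse): [1 2 4 5 3 0]
After op 5 (in_shuffle): [5 1 3 2 0 4]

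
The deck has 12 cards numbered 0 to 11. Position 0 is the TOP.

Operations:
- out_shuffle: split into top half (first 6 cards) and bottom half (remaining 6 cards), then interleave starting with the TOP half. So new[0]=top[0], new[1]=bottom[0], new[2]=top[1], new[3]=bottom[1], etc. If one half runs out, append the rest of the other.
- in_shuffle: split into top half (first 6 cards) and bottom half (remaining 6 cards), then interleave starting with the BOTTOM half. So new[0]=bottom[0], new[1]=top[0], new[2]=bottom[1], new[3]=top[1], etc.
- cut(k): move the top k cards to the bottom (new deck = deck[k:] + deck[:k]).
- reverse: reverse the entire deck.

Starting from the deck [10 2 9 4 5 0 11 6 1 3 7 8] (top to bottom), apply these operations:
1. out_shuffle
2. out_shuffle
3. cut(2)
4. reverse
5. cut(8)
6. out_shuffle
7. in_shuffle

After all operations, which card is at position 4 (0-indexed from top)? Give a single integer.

After op 1 (out_shuffle): [10 11 2 6 9 1 4 3 5 7 0 8]
After op 2 (out_shuffle): [10 4 11 3 2 5 6 7 9 0 1 8]
After op 3 (cut(2)): [11 3 2 5 6 7 9 0 1 8 10 4]
After op 4 (reverse): [4 10 8 1 0 9 7 6 5 2 3 11]
After op 5 (cut(8)): [5 2 3 11 4 10 8 1 0 9 7 6]
After op 6 (out_shuffle): [5 8 2 1 3 0 11 9 4 7 10 6]
After op 7 (in_shuffle): [11 5 9 8 4 2 7 1 10 3 6 0]
Position 4: card 4.

Answer: 4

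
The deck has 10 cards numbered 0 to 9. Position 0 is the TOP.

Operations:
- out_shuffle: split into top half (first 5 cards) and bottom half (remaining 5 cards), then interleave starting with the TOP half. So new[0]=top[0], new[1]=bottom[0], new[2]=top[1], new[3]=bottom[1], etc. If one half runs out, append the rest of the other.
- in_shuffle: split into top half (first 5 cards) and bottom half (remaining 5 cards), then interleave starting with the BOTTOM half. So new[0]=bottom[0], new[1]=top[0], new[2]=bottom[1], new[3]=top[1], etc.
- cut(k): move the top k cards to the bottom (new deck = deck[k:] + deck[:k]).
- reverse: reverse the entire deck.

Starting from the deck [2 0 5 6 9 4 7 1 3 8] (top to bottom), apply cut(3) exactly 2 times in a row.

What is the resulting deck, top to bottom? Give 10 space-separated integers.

Answer: 7 1 3 8 2 0 5 6 9 4

Derivation:
After op 1 (cut(3)): [6 9 4 7 1 3 8 2 0 5]
After op 2 (cut(3)): [7 1 3 8 2 0 5 6 9 4]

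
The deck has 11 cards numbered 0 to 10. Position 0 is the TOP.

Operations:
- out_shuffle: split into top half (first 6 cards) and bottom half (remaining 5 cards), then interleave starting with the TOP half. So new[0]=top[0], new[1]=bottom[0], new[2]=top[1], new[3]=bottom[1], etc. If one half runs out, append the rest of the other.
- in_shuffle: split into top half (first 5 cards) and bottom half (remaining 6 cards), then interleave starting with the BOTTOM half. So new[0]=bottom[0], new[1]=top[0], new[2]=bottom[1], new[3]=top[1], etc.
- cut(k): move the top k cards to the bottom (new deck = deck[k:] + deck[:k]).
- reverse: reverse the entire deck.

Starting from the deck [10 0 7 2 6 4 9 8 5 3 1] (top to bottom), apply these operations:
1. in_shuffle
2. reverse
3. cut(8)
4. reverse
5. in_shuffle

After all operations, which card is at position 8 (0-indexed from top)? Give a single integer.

After op 1 (in_shuffle): [4 10 9 0 8 7 5 2 3 6 1]
After op 2 (reverse): [1 6 3 2 5 7 8 0 9 10 4]
After op 3 (cut(8)): [9 10 4 1 6 3 2 5 7 8 0]
After op 4 (reverse): [0 8 7 5 2 3 6 1 4 10 9]
After op 5 (in_shuffle): [3 0 6 8 1 7 4 5 10 2 9]
Position 8: card 10.

Answer: 10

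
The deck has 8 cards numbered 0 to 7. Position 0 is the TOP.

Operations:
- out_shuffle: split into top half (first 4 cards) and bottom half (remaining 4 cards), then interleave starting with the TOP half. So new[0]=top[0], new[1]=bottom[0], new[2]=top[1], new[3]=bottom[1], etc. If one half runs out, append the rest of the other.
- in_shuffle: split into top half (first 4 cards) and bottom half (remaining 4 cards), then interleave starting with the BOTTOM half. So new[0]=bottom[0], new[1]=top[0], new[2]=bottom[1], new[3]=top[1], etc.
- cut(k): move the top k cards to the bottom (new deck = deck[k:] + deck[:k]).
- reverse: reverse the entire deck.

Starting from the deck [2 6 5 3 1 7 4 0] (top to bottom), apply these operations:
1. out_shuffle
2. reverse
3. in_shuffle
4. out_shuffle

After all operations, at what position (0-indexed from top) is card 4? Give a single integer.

After op 1 (out_shuffle): [2 1 6 7 5 4 3 0]
After op 2 (reverse): [0 3 4 5 7 6 1 2]
After op 3 (in_shuffle): [7 0 6 3 1 4 2 5]
After op 4 (out_shuffle): [7 1 0 4 6 2 3 5]
Card 4 is at position 3.

Answer: 3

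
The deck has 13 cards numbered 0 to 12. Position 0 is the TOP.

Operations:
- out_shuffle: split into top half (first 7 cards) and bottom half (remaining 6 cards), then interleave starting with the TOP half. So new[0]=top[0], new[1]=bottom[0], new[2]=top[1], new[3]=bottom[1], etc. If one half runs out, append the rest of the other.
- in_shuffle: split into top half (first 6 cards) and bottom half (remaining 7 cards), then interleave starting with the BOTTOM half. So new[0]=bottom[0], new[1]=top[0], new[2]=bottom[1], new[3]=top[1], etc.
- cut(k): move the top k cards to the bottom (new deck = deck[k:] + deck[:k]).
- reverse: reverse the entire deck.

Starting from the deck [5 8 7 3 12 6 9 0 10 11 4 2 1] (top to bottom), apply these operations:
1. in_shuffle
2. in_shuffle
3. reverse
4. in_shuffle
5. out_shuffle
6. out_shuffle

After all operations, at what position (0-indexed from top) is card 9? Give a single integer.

Answer: 1

Derivation:
After op 1 (in_shuffle): [9 5 0 8 10 7 11 3 4 12 2 6 1]
After op 2 (in_shuffle): [11 9 3 5 4 0 12 8 2 10 6 7 1]
After op 3 (reverse): [1 7 6 10 2 8 12 0 4 5 3 9 11]
After op 4 (in_shuffle): [12 1 0 7 4 6 5 10 3 2 9 8 11]
After op 5 (out_shuffle): [12 10 1 3 0 2 7 9 4 8 6 11 5]
After op 6 (out_shuffle): [12 9 10 4 1 8 3 6 0 11 2 5 7]
Card 9 is at position 1.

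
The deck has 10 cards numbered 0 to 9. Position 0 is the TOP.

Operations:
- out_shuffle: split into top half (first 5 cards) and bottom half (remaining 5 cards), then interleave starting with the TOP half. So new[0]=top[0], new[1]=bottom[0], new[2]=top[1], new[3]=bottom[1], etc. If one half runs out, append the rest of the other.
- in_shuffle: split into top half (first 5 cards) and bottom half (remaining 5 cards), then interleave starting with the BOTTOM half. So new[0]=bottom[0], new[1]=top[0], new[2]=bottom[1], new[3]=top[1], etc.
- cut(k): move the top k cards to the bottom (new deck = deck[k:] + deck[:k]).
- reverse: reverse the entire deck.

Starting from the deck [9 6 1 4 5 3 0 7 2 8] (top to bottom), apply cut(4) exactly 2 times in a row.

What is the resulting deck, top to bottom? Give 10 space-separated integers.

After op 1 (cut(4)): [5 3 0 7 2 8 9 6 1 4]
After op 2 (cut(4)): [2 8 9 6 1 4 5 3 0 7]

Answer: 2 8 9 6 1 4 5 3 0 7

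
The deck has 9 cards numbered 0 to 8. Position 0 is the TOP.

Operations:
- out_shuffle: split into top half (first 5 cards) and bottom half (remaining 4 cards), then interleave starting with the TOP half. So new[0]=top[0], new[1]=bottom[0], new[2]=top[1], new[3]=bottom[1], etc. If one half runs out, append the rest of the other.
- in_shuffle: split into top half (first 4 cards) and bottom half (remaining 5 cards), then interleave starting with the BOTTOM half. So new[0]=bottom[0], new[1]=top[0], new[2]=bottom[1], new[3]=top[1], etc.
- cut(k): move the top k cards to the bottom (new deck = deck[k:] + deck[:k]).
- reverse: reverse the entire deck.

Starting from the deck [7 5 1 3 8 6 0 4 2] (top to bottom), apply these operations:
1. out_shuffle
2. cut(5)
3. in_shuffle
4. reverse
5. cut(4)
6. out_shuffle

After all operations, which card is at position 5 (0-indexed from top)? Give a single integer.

After op 1 (out_shuffle): [7 6 5 0 1 4 3 2 8]
After op 2 (cut(5)): [4 3 2 8 7 6 5 0 1]
After op 3 (in_shuffle): [7 4 6 3 5 2 0 8 1]
After op 4 (reverse): [1 8 0 2 5 3 6 4 7]
After op 5 (cut(4)): [5 3 6 4 7 1 8 0 2]
After op 6 (out_shuffle): [5 1 3 8 6 0 4 2 7]
Position 5: card 0.

Answer: 0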